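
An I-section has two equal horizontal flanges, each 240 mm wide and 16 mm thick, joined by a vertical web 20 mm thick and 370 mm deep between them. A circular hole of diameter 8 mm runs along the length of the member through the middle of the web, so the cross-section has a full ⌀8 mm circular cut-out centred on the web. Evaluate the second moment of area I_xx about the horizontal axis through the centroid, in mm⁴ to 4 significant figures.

I_xx ≈ 3.707 × 10⁸ mm⁴

Treat the section as a set of non-overlapping primitives; coordinates are from the bounding-box lower-left.
Bottom flange: 240 × 16, A = 3 840 mm², y = 8 mm, Ī = 81 920 mm⁴.
Web: 20 × 370, A = 7 400 mm², y = 201 mm, Ī = 84 421 667 mm⁴.
Top flange: 240 × 16, A = 3 840 mm², y = 394 mm, Ī = 81 920 mm⁴.
Hole (subtracted): ⌀8, A = 50.2655 mm², y = 201 mm, Ī = 201.062 mm⁴.
By symmetry the centroid is at mid-height, ȳ = 201 mm.
Transfer each piece to the horizontal axis through the centroid using Ī + A·d² with d = y − 201:
  bottom flange: d = -193 mm → contributes +143 118 080 mm⁴
  web: d = 0 mm → contributes +84 421 667 mm⁴
  top flange: d = 193 mm → contributes +143 118 080 mm⁴
  hole: d = 0 mm → contributes −201.062 mm⁴
Total I = 370 657 626 mm⁴.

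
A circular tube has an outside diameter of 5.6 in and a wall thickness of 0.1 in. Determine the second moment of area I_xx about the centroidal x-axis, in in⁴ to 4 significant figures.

I_xx ≈ 6.536 in⁴

Treat the section as a set of non-overlapping primitives; coordinates are from the bounding-box lower-left.
Outer circle: ⌀5.6, A = 24.6301 in², y = 2.8 in, Ī = 48.275 in⁴.
Bore (subtracted): ⌀5.4, A = 22.9022 in², y = 2.8 in, Ī = 41.7393 in⁴.
By symmetry the centroid is at mid-height, ȳ = 2.8 in.
All pieces are centred on the centroidal x-axis, so I = ΣĪ (holes subtracted) = 6.53569 in⁴.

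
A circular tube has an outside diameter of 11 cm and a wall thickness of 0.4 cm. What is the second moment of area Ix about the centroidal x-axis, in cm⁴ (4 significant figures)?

Split into non-overlapping primitives; take the origin at the lower-left of the bounding box.
Outer circle: ⌀11, A = 95.0332 cm², y = 5.5 cm, Ī = 718.688 cm⁴.
Bore (subtracted): ⌀10.2, A = 81.7128 cm², y = 5.5 cm, Ī = 531.338 cm⁴.
By symmetry the centroid is at mid-height, ȳ = 5.5 cm.
All pieces are centred on the centroidal x-axis, so I = ΣĪ (holes subtracted) = 187.351 cm⁴.

Ix ≈ 187.4 cm⁴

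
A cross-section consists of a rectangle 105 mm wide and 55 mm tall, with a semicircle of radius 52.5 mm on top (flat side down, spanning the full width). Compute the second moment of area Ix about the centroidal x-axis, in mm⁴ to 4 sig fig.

Ix ≈ 8.422 × 10⁶ mm⁴

Break the section into simple shapes (no overlaps), measuring from the bottom-left corner of the bounding box.
Rectangular body: 105 × 55, A = 5 775 mm², y = 27.5 mm, Ī = 1 455 781 mm⁴.
Semicircular cap: semicircle r = 52.5, A = 4329.51 mm², y = 77.2817 mm, Ī = 833 814 mm⁴.
Centroid: ȳ = ΣA·y / ΣA = 48.8301 mm.
Transfer each piece to the centroidal x-axis using Ī + A·d² with d = y − 48.8301:
  rectangular body: d = -21.3301 mm → contributes +4 083 253 mm⁴
  semicircular cap: d = 28.4516 mm → contributes +4 338 519 mm⁴
Total I = 8 421 772 mm⁴.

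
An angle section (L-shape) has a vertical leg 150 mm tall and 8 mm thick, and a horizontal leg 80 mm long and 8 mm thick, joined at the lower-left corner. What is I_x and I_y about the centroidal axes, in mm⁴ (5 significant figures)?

I_x ≈ 4.2150 × 10⁶ mm⁴, I_y ≈ 8.7793 × 10⁵ mm⁴

Split into non-overlapping primitives; take the origin at the lower-left of the bounding box.
Vertical leg: 8 × 150, A = 1 200 mm², y = 75 mm, Ī = 2 250 000 mm⁴.
Horizontal leg (remainder): 72 × 8, A = 576 mm², y = 4 mm, Ī = 3 072 mm⁴.
Centroid: ȳ = ΣA·y / ΣA = 51.97297 mm.
Transfer each piece to the centroidal x-axis using Ī + A·d² with d = y − 51.97297:
  vertical leg: d = 23.02703 mm → contributes +2 886 293 mm⁴
  horizontal leg (remainder): d = -47.97297 mm → contributes +1 328 682 mm⁴
Total I = 4 214 975 mm⁴.
For the y-axis: x̄ = 16.97297 mm.
Repeating about the centroidal y-axis gives I_y = 877934.7 mm⁴.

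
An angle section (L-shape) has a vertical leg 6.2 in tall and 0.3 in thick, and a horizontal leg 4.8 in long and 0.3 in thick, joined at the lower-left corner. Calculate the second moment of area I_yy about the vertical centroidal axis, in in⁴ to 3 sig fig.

Break the section into simple shapes (no overlaps), measuring from the bottom-left corner of the bounding box.
Vertical leg: 0.3 × 6.2, A = 1.86 in², x = 0.15 in, Ī = 0.01395 in⁴.
Horizontal leg (remainder): 4.5 × 0.3, A = 1.35 in², x = 2.55 in, Ī = 2.2781 in⁴.
Centroid: x̄ = ΣA·x / ΣA = 1.1593 in.
Transfer each piece to the vertical centroidal axis using Ī + A·d² with d = x − 1.1593:
  vertical leg: d = -1.0093 in → contributes +1.9089 in⁴
  horizontal leg (remainder): d = 1.3907 in → contributes +4.8889 in⁴
Total I = 6.7978 in⁴.

I_yy ≈ 6.80 in⁴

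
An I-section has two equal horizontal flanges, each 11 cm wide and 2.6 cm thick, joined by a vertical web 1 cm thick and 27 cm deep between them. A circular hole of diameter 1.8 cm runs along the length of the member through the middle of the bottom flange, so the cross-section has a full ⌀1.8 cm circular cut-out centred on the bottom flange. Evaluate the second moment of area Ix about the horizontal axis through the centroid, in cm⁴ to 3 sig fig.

Ix ≈ 1.36 × 10⁴ cm⁴

Split into non-overlapping primitives; take the origin at the lower-left of the bounding box.
Bottom flange: 11 × 2.6, A = 28.6 cm², y = 1.3 cm, Ī = 16.111 cm⁴.
Web: 1 × 27, A = 27 cm², y = 16.1 cm, Ī = 1640.3 cm⁴.
Top flange: 11 × 2.6, A = 28.6 cm², y = 30.9 cm, Ī = 16.111 cm⁴.
Hole (subtracted): ⌀1.8, A = 2.5447 cm², y = 1.3 cm, Ī = 0.5153 cm⁴.
Centroid: ȳ = ΣA·y / ΣA = 16.561 cm.
Transfer each piece to the horizontal axis through the centroid using Ī + A·d² with d = y − 16.561:
  bottom flange: d = -15.261 cm → contributes +6677.2 cm⁴
  web: d = -0.46122 cm → contributes +1 646 cm⁴
  top flange: d = 14.339 cm → contributes +5896.3 cm⁴
  hole: d = -15.261 cm → contributes −593.19 cm⁴
Total I = 13 626 cm⁴.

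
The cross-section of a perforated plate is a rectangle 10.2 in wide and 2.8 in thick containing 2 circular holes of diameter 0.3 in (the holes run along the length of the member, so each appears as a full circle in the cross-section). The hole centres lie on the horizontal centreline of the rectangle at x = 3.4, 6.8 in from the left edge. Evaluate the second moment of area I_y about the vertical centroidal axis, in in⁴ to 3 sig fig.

I_y ≈ 247 in⁴

Split into non-overlapping primitives; take the origin at the lower-left of the bounding box.
Plate: 10.2 × 2.8, A = 28.56 in², x = 5.1 in, Ī = 247.62 in⁴.
Hole 1 (subtracted): ⌀0.3, A = 0.070686 in², x = 3.4 in, Ī = 0.00039761 in⁴.
Hole 2 (subtracted): ⌀0.3, A = 0.070686 in², x = 6.8 in, Ī = 0.00039761 in⁴.
By symmetry the centroid is at mid-width, x̄ = 5.1 in.
Transfer each piece to the vertical centroidal axis using Ī + A·d² with d = x − 5.1:
  plate: d = 0 in → contributes +247.62 in⁴
  hole 1: d = -1.7 in → contributes −0.20468 in⁴
  hole 2: d = 1.7 in → contributes −0.20468 in⁴
Total I = 247.21 in⁴.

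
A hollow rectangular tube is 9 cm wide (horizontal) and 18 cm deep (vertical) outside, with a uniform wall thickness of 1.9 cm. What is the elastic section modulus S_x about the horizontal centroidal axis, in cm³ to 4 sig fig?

S_x ≈ 348.1 cm³

Treat the section as a set of non-overlapping primitives; coordinates are from the bounding-box lower-left.
Outer rectangle: 9 × 18, A = 162 cm², y = 9 cm, Ī = 4 374 cm⁴.
Inner void (subtracted): 5.2 × 14.2, A = 73.84 cm², y = 9 cm, Ī = 1240.76 cm⁴.
By symmetry the centroid is at mid-height, ȳ = 9 cm.
All pieces are centred on the horizontal centroidal axis, so I = ΣĪ (holes subtracted) = 3133.24 cm⁴.
Extreme fibre distance c = 9 cm; S = I/c = 348.138 cm³.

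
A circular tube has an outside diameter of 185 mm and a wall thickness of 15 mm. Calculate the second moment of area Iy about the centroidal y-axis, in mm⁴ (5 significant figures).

Decompose the section into non-overlapping parts with the origin at the bottom-left of its bounding rectangle.
Outer circle: ⌀185, A = 26880.25 mm², x = 92.5 mm, Ī = 57 498 539 mm⁴.
Bore (subtracted): ⌀155, A = 18869.19 mm², x = 92.5 mm, Ī = 28 333 269 mm⁴.
By symmetry the centroid is at mid-width, x̄ = 92.5 mm.
All pieces are centred on the centroidal y-axis, so I = ΣĪ (holes subtracted) = 29 165 270 mm⁴.

Iy ≈ 2.9165 × 10⁷ mm⁴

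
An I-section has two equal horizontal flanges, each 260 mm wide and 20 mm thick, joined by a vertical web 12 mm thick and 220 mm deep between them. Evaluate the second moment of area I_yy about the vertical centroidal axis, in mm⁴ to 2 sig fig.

I_yy ≈ 5.9 × 10⁷ mm⁴

Break the section into simple shapes (no overlaps), measuring from the bottom-left corner of the bounding box.
Bottom flange: 260 × 20, A = 5 200 mm², x = 130 mm, Ī = 29 293 333 mm⁴.
Web: 12 × 220, A = 2 640 mm², x = 130 mm, Ī = 31 680 mm⁴.
Top flange: 260 × 20, A = 5 200 mm², x = 130 mm, Ī = 29 293 333 mm⁴.
By symmetry the centroid is at mid-width, x̄ = 130 mm.
All pieces are centred on the vertical centroidal axis, so I = ΣĪ = 58 618 347 mm⁴.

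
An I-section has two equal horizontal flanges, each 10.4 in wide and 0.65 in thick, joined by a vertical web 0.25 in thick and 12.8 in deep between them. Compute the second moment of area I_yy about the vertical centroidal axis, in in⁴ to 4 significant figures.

Decompose the section into non-overlapping parts with the origin at the bottom-left of its bounding rectangle.
Bottom flange: 10.4 × 0.65, A = 6.76 in², x = 5.2 in, Ī = 60.9301 in⁴.
Web: 0.25 × 12.8, A = 3.2 in², x = 5.2 in, Ī = 0.0166667 in⁴.
Top flange: 10.4 × 0.65, A = 6.76 in², x = 5.2 in, Ī = 60.9301 in⁴.
By symmetry the centroid is at mid-width, x̄ = 5.2 in.
All pieces are centred on the vertical centroidal axis, so I = ΣĪ = 121.877 in⁴.

I_yy ≈ 121.9 in⁴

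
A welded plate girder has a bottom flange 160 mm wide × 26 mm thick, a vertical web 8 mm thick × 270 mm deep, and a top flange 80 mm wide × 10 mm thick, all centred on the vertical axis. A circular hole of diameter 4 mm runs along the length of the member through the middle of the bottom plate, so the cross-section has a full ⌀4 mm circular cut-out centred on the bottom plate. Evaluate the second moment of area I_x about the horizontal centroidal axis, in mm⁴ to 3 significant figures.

I_x ≈ 8.45 × 10⁷ mm⁴

Break the section into simple shapes (no overlaps), measuring from the bottom-left corner of the bounding box.
Bottom plate: 160 × 26, A = 4 160 mm², y = 13 mm, Ī = 234 347 mm⁴.
Web plate: 8 × 270, A = 2 160 mm², y = 161 mm, Ī = 13 122 000 mm⁴.
Top plate: 80 × 10, A = 800 mm², y = 301 mm, Ī = 6666.7 mm⁴.
Hole (subtracted): ⌀4, A = 12.566 mm², y = 13 mm, Ī = 12.566 mm⁴.
Centroid: ȳ = ΣA·y / ΣA = 90.395 mm.
Transfer each piece to the horizontal centroidal axis using Ī + A·d² with d = y − 90.395:
  bottom plate: d = -77.395 mm → contributes +25 152 704 mm⁴
  web plate: d = 70.605 mm → contributes +23 889 735 mm⁴
  top plate: d = 210.6 mm → contributes +35 490 231 mm⁴
  hole: d = -77.395 mm → contributes −75 285 mm⁴
Total I = 84 457 386 mm⁴.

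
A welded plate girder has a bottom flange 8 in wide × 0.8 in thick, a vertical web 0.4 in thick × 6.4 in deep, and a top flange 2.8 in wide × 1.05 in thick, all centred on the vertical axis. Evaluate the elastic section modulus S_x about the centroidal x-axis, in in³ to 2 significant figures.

S_x ≈ 23 in³

Break the section into simple shapes (no overlaps), measuring from the bottom-left corner of the bounding box.
Bottom plate: 8 × 0.8, A = 6.4 in², y = 0.4 in, Ī = 0.3413 in⁴.
Web plate: 0.4 × 6.4, A = 2.56 in², y = 4 in, Ī = 8.738 in⁴.
Top plate: 2.8 × 1.05, A = 2.94 in², y = 7.725 in, Ī = 0.2701 in⁴.
Centroid: ȳ = ΣA·y / ΣA = 2.984 in.
Transfer each piece to the centroidal x-axis using Ī + A·d² with d = y − 2.984:
  bottom plate: d = -2.584 in → contributes +43.08 in⁴
  web plate: d = 1.016 in → contributes +11.38 in⁴
  top plate: d = 4.741 in → contributes +66.35 in⁴
Total I = 120.8 in⁴.
Extreme fibre distance c = 5.266 in; S = I/c = 22.94 in³.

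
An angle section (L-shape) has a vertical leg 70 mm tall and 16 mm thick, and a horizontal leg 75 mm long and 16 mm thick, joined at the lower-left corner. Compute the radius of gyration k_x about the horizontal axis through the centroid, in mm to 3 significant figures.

Treat the section as a set of non-overlapping primitives; coordinates are from the bounding-box lower-left.
Vertical leg: 16 × 70, A = 1 120 mm², y = 35 mm, Ī = 457 333 mm⁴.
Horizontal leg (remainder): 59 × 16, A = 944 mm², y = 8 mm, Ī = 20 139 mm⁴.
Centroid: ȳ = ΣA·y / ΣA = 22.651 mm.
Transfer each piece to the horizontal axis through the centroid using Ī + A·d² with d = y − 22.651:
  vertical leg: d = 12.349 mm → contributes +628 126 mm⁴
  horizontal leg (remainder): d = -14.651 mm → contributes +222 774 mm⁴
Total I = 850 901 mm⁴.
Radius of gyration: k = √(I/A) = √(850 901 / 2 064) = 20.304 mm.

k_x ≈ 20.3 mm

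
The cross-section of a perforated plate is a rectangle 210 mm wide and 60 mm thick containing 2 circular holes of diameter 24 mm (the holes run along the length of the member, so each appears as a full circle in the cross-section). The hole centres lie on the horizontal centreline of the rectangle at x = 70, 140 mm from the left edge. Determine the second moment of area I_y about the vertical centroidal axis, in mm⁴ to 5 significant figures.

Split into non-overlapping primitives; take the origin at the lower-left of the bounding box.
Plate: 210 × 60, A = 12 600 mm², x = 105 mm, Ī = 46 305 000 mm⁴.
Hole 1 (subtracted): ⌀24, A = 452.3893 mm², x = 70 mm, Ī = 16286.02 mm⁴.
Hole 2 (subtracted): ⌀24, A = 452.3893 mm², x = 140 mm, Ī = 16286.02 mm⁴.
By symmetry the centroid is at mid-width, x̄ = 105 mm.
Transfer each piece to the vertical centroidal axis using Ī + A·d² with d = x − 105:
  plate: d = 0 mm → contributes +46 305 000 mm⁴
  hole 1: d = -35 mm → contributes −570 463 mm⁴
  hole 2: d = 35 mm → contributes −570 463 mm⁴
Total I = 45 164 074 mm⁴.

I_y ≈ 4.5164 × 10⁷ mm⁴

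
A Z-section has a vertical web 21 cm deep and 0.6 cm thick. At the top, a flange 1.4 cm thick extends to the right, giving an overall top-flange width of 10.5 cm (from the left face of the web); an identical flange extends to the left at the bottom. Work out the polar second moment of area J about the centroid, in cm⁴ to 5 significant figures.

Split into non-overlapping primitives; take the origin at the lower-left of the bounding box.
Web: 0.6 × 21, A = 12.6 cm², y = 10.5 cm, Ī = 463.05 cm⁴.
Top flange (beyond web): 9.9 × 1.4, A = 13.86 cm², y = 20.3 cm, Ī = 2.2638 cm⁴.
Bottom flange (beyond web): 9.9 × 1.4, A = 13.86 cm², y = 0.7 cm, Ī = 2.2638 cm⁴.
Centroid: ȳ = ΣA·y / ΣA = 10.5 cm.
Transfer each piece to the centroidal x-axis using Ī + A·d² with d = y − 10.5:
  web: d = 0 cm → contributes +463.05 cm⁴
  top flange (beyond web): d = 9.8 cm → contributes +1333.378 cm⁴
  bottom flange (beyond web): d = -9.8 cm → contributes +1333.378 cm⁴
Total I = 3129.806 cm⁴.
For the y-axis: x̄ = 10.2 cm.
Repeating about the centroidal y-axis gives I_y = 990.8136 cm⁴.
Polar second moment: J = I_x + I_y = 4120.62 cm⁴.

J ≈ 4120.6 cm⁴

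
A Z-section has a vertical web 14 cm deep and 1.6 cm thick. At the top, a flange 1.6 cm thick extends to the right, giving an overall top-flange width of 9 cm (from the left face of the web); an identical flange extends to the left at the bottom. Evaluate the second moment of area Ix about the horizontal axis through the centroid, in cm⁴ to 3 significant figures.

Split into non-overlapping primitives; take the origin at the lower-left of the bounding box.
Web: 1.6 × 14, A = 22.4 cm², y = 7 cm, Ī = 365.87 cm⁴.
Top flange (beyond web): 7.4 × 1.6, A = 11.84 cm², y = 13.2 cm, Ī = 2.5259 cm⁴.
Bottom flange (beyond web): 7.4 × 1.6, A = 11.84 cm², y = 0.8 cm, Ī = 2.5259 cm⁴.
Centroid: ȳ = ΣA·y / ΣA = 7 cm.
Transfer each piece to the horizontal axis through the centroid using Ī + A·d² with d = y − 7:
  web: d = 0 cm → contributes +365.87 cm⁴
  top flange (beyond web): d = 6.2 cm → contributes +457.66 cm⁴
  bottom flange (beyond web): d = -6.2 cm → contributes +457.66 cm⁴
Total I = 1281.2 cm⁴.

Ix ≈ 1280 cm⁴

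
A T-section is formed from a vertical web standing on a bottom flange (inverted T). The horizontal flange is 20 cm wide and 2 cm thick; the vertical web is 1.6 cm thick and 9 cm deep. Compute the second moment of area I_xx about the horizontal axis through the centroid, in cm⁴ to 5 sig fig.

Split into non-overlapping primitives; take the origin at the lower-left of the bounding box.
Flange: 20 × 2, A = 40 cm², y = 1 cm, Ī = 13.33333 cm⁴.
Web: 1.6 × 9, A = 14.4 cm², y = 6.5 cm, Ī = 97.2 cm⁴.
Centroid: ȳ = ΣA·y / ΣA = 2.455882 cm.
Transfer each piece to the horizontal axis through the centroid using Ī + A·d² with d = y − 2.455882:
  flange: d = -1.455882 cm → contributes +98.11707 cm⁴
  web: d = 4.044118 cm → contributes +332.7104 cm⁴
Total I = 430.8275 cm⁴.

I_xx ≈ 430.83 cm⁴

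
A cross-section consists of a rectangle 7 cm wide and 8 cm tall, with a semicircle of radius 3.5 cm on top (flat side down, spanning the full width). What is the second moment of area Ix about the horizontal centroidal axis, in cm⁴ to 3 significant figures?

Ix ≈ 746 cm⁴

Break the section into simple shapes (no overlaps), measuring from the bottom-left corner of the bounding box.
Rectangular body: 7 × 8, A = 56 cm², y = 4 cm, Ī = 298.67 cm⁴.
Semicircular cap: semicircle r = 3.5, A = 19.242 cm², y = 9.4854 cm, Ī = 16.47 cm⁴.
Centroid: ȳ = ΣA·y / ΣA = 5.4028 cm.
Transfer each piece to the horizontal centroidal axis using Ī + A·d² with d = y − 5.4028:
  rectangular body: d = -1.4028 cm → contributes +408.87 cm⁴
  semicircular cap: d = 4.0826 cm → contributes +337.2 cm⁴
Total I = 746.07 cm⁴.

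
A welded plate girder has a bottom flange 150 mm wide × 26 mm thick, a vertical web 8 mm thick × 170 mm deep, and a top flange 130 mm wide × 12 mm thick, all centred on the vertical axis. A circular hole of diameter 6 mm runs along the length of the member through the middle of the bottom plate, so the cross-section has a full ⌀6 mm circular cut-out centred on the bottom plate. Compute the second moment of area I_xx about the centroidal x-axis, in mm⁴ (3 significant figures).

Decompose the section into non-overlapping parts with the origin at the bottom-left of its bounding rectangle.
Bottom plate: 150 × 26, A = 3 900 mm², y = 13 mm, Ī = 219 700 mm⁴.
Web plate: 8 × 170, A = 1 360 mm², y = 111 mm, Ī = 3 275 333 mm⁴.
Top plate: 130 × 12, A = 1 560 mm², y = 202 mm, Ī = 18 720 mm⁴.
Hole (subtracted): ⌀6, A = 28.274 mm², y = 13 mm, Ī = 63.617 mm⁴.
Centroid: ȳ = ΣA·y / ΣA = 76.036 mm.
Transfer each piece to the centroidal x-axis using Ī + A·d² with d = y − 76.036:
  bottom plate: d = -63.036 mm → contributes +15 716 262 mm⁴
  web plate: d = 34.964 mm → contributes +4 937 953 mm⁴
  top plate: d = 125.96 mm → contributes +24 771 316 mm⁴
  hole: d = -63.036 mm → contributes −112 411 mm⁴
Total I = 45 313 120 mm⁴.

I_xx ≈ 4.53 × 10⁷ mm⁴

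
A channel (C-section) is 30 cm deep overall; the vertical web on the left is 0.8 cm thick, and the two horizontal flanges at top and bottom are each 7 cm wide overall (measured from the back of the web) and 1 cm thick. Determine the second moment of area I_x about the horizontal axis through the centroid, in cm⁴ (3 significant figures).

I_x ≈ 4410 cm⁴

Treat the section as a set of non-overlapping primitives; coordinates are from the bounding-box lower-left.
Web: 0.8 × 30, A = 24 cm², y = 15 cm, Ī = 1 800 cm⁴.
Top flange (beyond web): 6.2 × 1, A = 6.2 cm², y = 29.5 cm, Ī = 0.51667 cm⁴.
Bottom flange (beyond web): 6.2 × 1, A = 6.2 cm², y = 0.5 cm, Ī = 0.51667 cm⁴.
By symmetry the centroid is at mid-height, ȳ = 15 cm.
Transfer each piece to the horizontal axis through the centroid using Ī + A·d² with d = y − 15:
  web: d = 0 cm → contributes +1 800 cm⁴
  top flange (beyond web): d = 14.5 cm → contributes +1304.1 cm⁴
  bottom flange (beyond web): d = -14.5 cm → contributes +1304.1 cm⁴
Total I = 4408.1 cm⁴.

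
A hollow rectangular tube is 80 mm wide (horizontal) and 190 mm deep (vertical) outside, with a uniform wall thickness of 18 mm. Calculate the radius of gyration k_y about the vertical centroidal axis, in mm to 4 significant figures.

k_y ≈ 28.85 mm

Treat the section as a set of non-overlapping primitives; coordinates are from the bounding-box lower-left.
Outer rectangle: 80 × 190, A = 15 200 mm², x = 40 mm, Ī = 8 106 667 mm⁴.
Inner void (subtracted): 44 × 154, A = 6 776 mm², x = 40 mm, Ī = 1 093 195 mm⁴.
By symmetry the centroid is at mid-width, x̄ = 40 mm.
All pieces are centred on the vertical centroidal axis, so I = ΣĪ (holes subtracted) = 7 013 472 mm⁴.
Radius of gyration: k = √(I/A) = √(7 013 472 / 8 424) = 28.8541 mm.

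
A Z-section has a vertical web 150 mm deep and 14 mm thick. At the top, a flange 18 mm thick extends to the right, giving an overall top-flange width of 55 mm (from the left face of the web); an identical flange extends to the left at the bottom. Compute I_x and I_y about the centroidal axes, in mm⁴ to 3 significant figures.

Treat the section as a set of non-overlapping primitives; coordinates are from the bounding-box lower-left.
Web: 14 × 150, A = 2 100 mm², y = 75 mm, Ī = 3 937 500 mm⁴.
Top flange (beyond web): 41 × 18, A = 738 mm², y = 141 mm, Ī = 19 926 mm⁴.
Bottom flange (beyond web): 41 × 18, A = 738 mm², y = 9 mm, Ī = 19 926 mm⁴.
Centroid: ȳ = ΣA·y / ΣA = 75 mm.
Transfer each piece to the centroidal x-axis using Ī + A·d² with d = y − 75:
  web: d = 0 mm → contributes +3 937 500 mm⁴
  top flange (beyond web): d = 66 mm → contributes +3 234 654 mm⁴
  bottom flange (beyond web): d = -66 mm → contributes +3 234 654 mm⁴
Total I = 10 406 808 mm⁴.
For the y-axis: x̄ = 48 mm.
Repeating about the centroidal y-axis gives I_y = 1 357 288 mm⁴.

I_x ≈ 1.04 × 10⁷ mm⁴, I_y ≈ 1.36 × 10⁶ mm⁴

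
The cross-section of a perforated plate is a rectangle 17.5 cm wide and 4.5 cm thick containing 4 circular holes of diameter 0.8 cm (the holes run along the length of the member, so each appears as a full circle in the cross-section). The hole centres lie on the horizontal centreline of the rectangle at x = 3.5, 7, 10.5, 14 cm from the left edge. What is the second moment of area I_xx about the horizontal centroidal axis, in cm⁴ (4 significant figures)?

Break the section into simple shapes (no overlaps), measuring from the bottom-left corner of the bounding box.
Plate: 17.5 × 4.5, A = 78.75 cm², y = 2.25 cm, Ī = 132.891 cm⁴.
Hole 1 (subtracted): ⌀0.8, A = 0.502655 cm², y = 2.25 cm, Ī = 0.0201062 cm⁴.
Hole 2 (subtracted): ⌀0.8, A = 0.502655 cm², y = 2.25 cm, Ī = 0.0201062 cm⁴.
Hole 3 (subtracted): ⌀0.8, A = 0.502655 cm², y = 2.25 cm, Ī = 0.0201062 cm⁴.
Hole 4 (subtracted): ⌀0.8, A = 0.502655 cm², y = 2.25 cm, Ī = 0.0201062 cm⁴.
By symmetry the centroid is at mid-height, ȳ = 2.25 cm.
All pieces are centred on the horizontal centroidal axis, so I = ΣĪ (holes subtracted) = 132.81 cm⁴.

I_xx ≈ 132.8 cm⁴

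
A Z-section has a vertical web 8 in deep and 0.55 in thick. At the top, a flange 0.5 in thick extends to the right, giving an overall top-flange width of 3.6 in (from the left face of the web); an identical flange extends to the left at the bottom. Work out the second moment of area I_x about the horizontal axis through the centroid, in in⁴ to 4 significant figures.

I_x ≈ 66.42 in⁴

Break the section into simple shapes (no overlaps), measuring from the bottom-left corner of the bounding box.
Web: 0.55 × 8, A = 4.4 in², y = 4 in, Ī = 23.4667 in⁴.
Top flange (beyond web): 3.05 × 0.5, A = 1.525 in², y = 7.75 in, Ī = 0.0317708 in⁴.
Bottom flange (beyond web): 3.05 × 0.5, A = 1.525 in², y = 0.25 in, Ī = 0.0317708 in⁴.
Centroid: ȳ = ΣA·y / ΣA = 4 in.
Transfer each piece to the horizontal axis through the centroid using Ī + A·d² with d = y − 4:
  web: d = 0 in → contributes +23.4667 in⁴
  top flange (beyond web): d = 3.75 in → contributes +21.4771 in⁴
  bottom flange (beyond web): d = -3.75 in → contributes +21.4771 in⁴
Total I = 66.4208 in⁴.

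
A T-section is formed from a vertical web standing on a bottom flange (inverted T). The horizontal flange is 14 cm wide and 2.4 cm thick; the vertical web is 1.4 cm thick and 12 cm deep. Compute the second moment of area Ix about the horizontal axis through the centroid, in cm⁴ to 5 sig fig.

Treat the section as a set of non-overlapping primitives; coordinates are from the bounding-box lower-left.
Flange: 14 × 2.4, A = 33.6 cm², y = 1.2 cm, Ī = 16.128 cm⁴.
Web: 1.4 × 12, A = 16.8 cm², y = 8.4 cm, Ī = 201.6 cm⁴.
Centroid: ȳ = ΣA·y / ΣA = 3.6 cm.
Transfer each piece to the horizontal axis through the centroid using Ī + A·d² with d = y − 3.6:
  flange: d = -2.4 cm → contributes +209.664 cm⁴
  web: d = 4.8 cm → contributes +588.672 cm⁴
Total I = 798.336 cm⁴.

Ix ≈ 798.34 cm⁴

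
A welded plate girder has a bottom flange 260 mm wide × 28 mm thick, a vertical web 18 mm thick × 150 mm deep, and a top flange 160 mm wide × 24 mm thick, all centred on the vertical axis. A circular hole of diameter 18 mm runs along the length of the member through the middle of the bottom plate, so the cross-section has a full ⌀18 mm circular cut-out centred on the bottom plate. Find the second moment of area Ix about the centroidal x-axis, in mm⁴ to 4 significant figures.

Treat the section as a set of non-overlapping primitives; coordinates are from the bounding-box lower-left.
Bottom plate: 260 × 28, A = 7 280 mm², y = 14 mm, Ī = 475 627 mm⁴.
Web plate: 18 × 150, A = 2 700 mm², y = 103 mm, Ī = 5 062 500 mm⁴.
Top plate: 160 × 24, A = 3 840 mm², y = 190 mm, Ī = 184 320 mm⁴.
Hole (subtracted): ⌀18, A = 254.469 mm², y = 14 mm, Ī = 5 153 mm⁴.
Centroid: ȳ = ΣA·y / ΣA = 81.5344 mm.
Transfer each piece to the centroidal x-axis using Ī + A·d² with d = y − 81.5344:
  bottom plate: d = -67.5344 mm → contributes +33 678 944 mm⁴
  web plate: d = 21.4656 mm → contributes +6 306 584 mm⁴
  top plate: d = 108.466 mm → contributes +45 361 099 mm⁴
  hole: d = -67.5344 mm → contributes −1 165 759 mm⁴
Total I = 84 180 868 mm⁴.

Ix ≈ 8.418 × 10⁷ mm⁴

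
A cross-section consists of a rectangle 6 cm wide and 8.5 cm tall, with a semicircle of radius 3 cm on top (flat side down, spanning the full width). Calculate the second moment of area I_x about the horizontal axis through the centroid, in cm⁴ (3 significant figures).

I_x ≈ 654 cm⁴

Decompose the section into non-overlapping parts with the origin at the bottom-left of its bounding rectangle.
Rectangular body: 6 × 8.5, A = 51 cm², y = 4.25 cm, Ī = 307.06 cm⁴.
Semicircular cap: semicircle r = 3, A = 14.137 cm², y = 9.7732 cm, Ī = 8.8903 cm⁴.
Centroid: ȳ = ΣA·y / ΣA = 5.4487 cm.
Transfer each piece to the horizontal axis through the centroid using Ī + A·d² with d = y − 5.4487:
  rectangular body: d = -1.1987 cm → contributes +380.35 cm⁴
  semicircular cap: d = 4.3245 cm → contributes +273.27 cm⁴
Total I = 653.62 cm⁴.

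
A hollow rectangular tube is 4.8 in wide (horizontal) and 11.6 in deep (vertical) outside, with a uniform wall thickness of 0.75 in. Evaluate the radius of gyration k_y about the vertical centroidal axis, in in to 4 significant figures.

k_y ≈ 1.852 in

Split into non-overlapping primitives; take the origin at the lower-left of the bounding box.
Outer rectangle: 4.8 × 11.6, A = 55.68 in², x = 2.4 in, Ī = 106.906 in⁴.
Inner void (subtracted): 3.3 × 10.1, A = 33.33 in², x = 2.4 in, Ī = 30.247 in⁴.
By symmetry the centroid is at mid-width, x̄ = 2.4 in.
All pieces are centred on the vertical centroidal axis, so I = ΣĪ (holes subtracted) = 76.6586 in⁴.
Radius of gyration: k = √(I/A) = √(76.6586 / 22.35) = 1.852 in.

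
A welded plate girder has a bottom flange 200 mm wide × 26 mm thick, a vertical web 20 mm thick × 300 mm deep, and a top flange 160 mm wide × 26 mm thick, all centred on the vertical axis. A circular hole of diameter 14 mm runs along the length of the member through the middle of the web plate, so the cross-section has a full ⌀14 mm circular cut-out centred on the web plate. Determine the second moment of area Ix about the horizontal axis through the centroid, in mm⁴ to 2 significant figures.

Ix ≈ 2.9 × 10⁸ mm⁴

Break the section into simple shapes (no overlaps), measuring from the bottom-left corner of the bounding box.
Bottom plate: 200 × 26, A = 5 200 mm², y = 13 mm, Ī = 292 933 mm⁴.
Web plate: 20 × 300, A = 6 000 mm², y = 176 mm, Ī = 45 000 000 mm⁴.
Top plate: 160 × 26, A = 4 160 mm², y = 339 mm, Ī = 234 347 mm⁴.
Hole (subtracted): ⌀14, A = 153.9 mm², y = 176 mm, Ī = 1 886 mm⁴.
Centroid: ȳ = ΣA·y / ΣA = 164.9 mm.
Transfer each piece to the horizontal axis through the centroid using Ī + A·d² with d = y − 164.9:
  bottom plate: d = -151.9 mm → contributes +120 199 596 mm⁴
  web plate: d = 11.15 mm → contributes +45 745 692 mm⁴
  top plate: d = 174.1 mm → contributes +126 397 123 mm⁴
  hole: d = 11.15 mm → contributes −21 017 mm⁴
Total I = 292 321 394 mm⁴.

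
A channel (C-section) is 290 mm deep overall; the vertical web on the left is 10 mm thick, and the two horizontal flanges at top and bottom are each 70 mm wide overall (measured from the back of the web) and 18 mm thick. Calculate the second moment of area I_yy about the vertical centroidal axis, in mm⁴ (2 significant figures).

I_yy ≈ 2.2 × 10⁶ mm⁴

Split into non-overlapping primitives; take the origin at the lower-left of the bounding box.
Web: 10 × 290, A = 2 900 mm², x = 5 mm, Ī = 24 167 mm⁴.
Top flange (beyond web): 60 × 18, A = 1 080 mm², x = 40 mm, Ī = 324 000 mm⁴.
Bottom flange (beyond web): 60 × 18, A = 1 080 mm², x = 40 mm, Ī = 324 000 mm⁴.
Centroid: x̄ = ΣA·x / ΣA = 19.94 mm.
Transfer each piece to the vertical centroidal axis using Ī + A·d² with d = x − 19.94:
  web: d = -14.94 mm → contributes +671 519 mm⁴
  top flange (beyond web): d = 20.06 mm → contributes +758 565 mm⁴
  bottom flange (beyond web): d = 20.06 mm → contributes +758 565 mm⁴
Total I = 2 188 649 mm⁴.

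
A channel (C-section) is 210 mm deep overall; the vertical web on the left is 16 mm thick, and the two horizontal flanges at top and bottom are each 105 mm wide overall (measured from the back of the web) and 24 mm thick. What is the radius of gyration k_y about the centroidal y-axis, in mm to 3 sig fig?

k_y ≈ 32.5 mm

Break the section into simple shapes (no overlaps), measuring from the bottom-left corner of the bounding box.
Web: 16 × 210, A = 3 360 mm², x = 8 mm, Ī = 71 680 mm⁴.
Top flange (beyond web): 89 × 24, A = 2 136 mm², x = 60.5 mm, Ī = 1 409 938 mm⁴.
Bottom flange (beyond web): 89 × 24, A = 2 136 mm², x = 60.5 mm, Ī = 1 409 938 mm⁴.
Centroid: x̄ = ΣA·x / ΣA = 37.387 mm.
Transfer each piece to the centroidal y-axis using Ī + A·d² with d = x − 37.387:
  web: d = -29.387 mm → contributes +2 973 321 mm⁴
  top flange (beyond web): d = 23.113 mm → contributes +2 551 033 mm⁴
  bottom flange (beyond web): d = 23.113 mm → contributes +2 551 033 mm⁴
Total I = 8 075 386 mm⁴.
Radius of gyration: k = √(I/A) = √(8 075 386 / 7 632) = 32.528 mm.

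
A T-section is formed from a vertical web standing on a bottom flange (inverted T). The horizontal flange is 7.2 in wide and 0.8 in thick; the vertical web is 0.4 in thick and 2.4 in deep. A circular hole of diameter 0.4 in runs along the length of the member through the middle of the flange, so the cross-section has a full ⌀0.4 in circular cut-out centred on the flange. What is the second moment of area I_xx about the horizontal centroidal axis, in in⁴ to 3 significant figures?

I_xx ≈ 2.87 in⁴

Split into non-overlapping primitives; take the origin at the lower-left of the bounding box.
Flange: 7.2 × 0.8, A = 5.76 in², y = 0.4 in, Ī = 0.3072 in⁴.
Web: 0.4 × 2.4, A = 0.96 in², y = 2 in, Ī = 0.4608 in⁴.
Hole (subtracted): ⌀0.4, A = 0.12566 in², y = 0.4 in, Ī = 0.0012566 in⁴.
Centroid: ȳ = ΣA·y / ΣA = 0.63293 in.
Transfer each piece to the horizontal centroidal axis using Ī + A·d² with d = y − 0.63293:
  flange: d = -0.23293 in → contributes +0.61971 in⁴
  web: d = 1.3671 in → contributes +2.2549 in⁴
  hole: d = -0.23293 in → contributes −0.0080745 in⁴
Total I = 2.8666 in⁴.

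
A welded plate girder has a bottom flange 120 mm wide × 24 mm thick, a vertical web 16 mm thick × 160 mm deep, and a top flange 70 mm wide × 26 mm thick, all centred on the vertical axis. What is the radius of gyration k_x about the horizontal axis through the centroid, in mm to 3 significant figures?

Decompose the section into non-overlapping parts with the origin at the bottom-left of its bounding rectangle.
Bottom plate: 120 × 24, A = 2 880 mm², y = 12 mm, Ī = 138 240 mm⁴.
Web plate: 16 × 160, A = 2 560 mm², y = 104 mm, Ī = 5 461 333 mm⁴.
Top plate: 70 × 26, A = 1 820 mm², y = 197 mm, Ī = 102 527 mm⁴.
Centroid: ȳ = ΣA·y / ΣA = 90.818 mm.
Transfer each piece to the horizontal axis through the centroid using Ī + A·d² with d = y − 90.818:
  bottom plate: d = -78.818 mm → contributes +18 029 681 mm⁴
  web plate: d = 13.182 mm → contributes +5 906 160 mm⁴
  top plate: d = 106.18 mm → contributes +20 622 260 mm⁴
Total I = 44 558 100 mm⁴.
Radius of gyration: k = √(I/A) = √(44 558 100 / 7 260) = 78.342 mm.

k_x ≈ 78.3 mm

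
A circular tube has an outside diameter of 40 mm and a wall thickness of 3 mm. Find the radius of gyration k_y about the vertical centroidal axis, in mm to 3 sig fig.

Treat the section as a set of non-overlapping primitives; coordinates are from the bounding-box lower-left.
Outer circle: ⌀40, A = 1256.6 mm², x = 20 mm, Ī = 125 664 mm⁴.
Bore (subtracted): ⌀34, A = 907.92 mm², x = 20 mm, Ī = 65 597 mm⁴.
By symmetry the centroid is at mid-width, x̄ = 20 mm.
All pieces are centred on the vertical centroidal axis, so I = ΣĪ (holes subtracted) = 60 066 mm⁴.
Radius of gyration: k = √(I/A) = √(60 066 / 348.72) = 13.124 mm.

k_y ≈ 13.1 mm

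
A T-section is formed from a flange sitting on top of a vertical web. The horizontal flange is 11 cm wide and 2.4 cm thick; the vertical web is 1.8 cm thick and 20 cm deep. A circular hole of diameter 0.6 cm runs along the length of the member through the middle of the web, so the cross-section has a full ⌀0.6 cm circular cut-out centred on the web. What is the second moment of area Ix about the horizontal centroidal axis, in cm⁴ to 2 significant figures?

Ix ≈ 3100 cm⁴

Treat the section as a set of non-overlapping primitives; coordinates are from the bounding-box lower-left.
Flange: 11 × 2.4, A = 26.4 cm², y = 21.2 cm, Ī = 12.67 cm⁴.
Web: 1.8 × 20, A = 36 cm², y = 10 cm, Ī = 1 200 cm⁴.
Hole (subtracted): ⌀0.6, A = 0.2827 cm², y = 10 cm, Ī = 0.006362 cm⁴.
Centroid: ȳ = ΣA·y / ΣA = 14.76 cm.
Transfer each piece to the horizontal centroidal axis using Ī + A·d² with d = y − 14.76:
  flange: d = 6.44 cm → contributes +1 108 cm⁴
  web: d = -4.76 cm → contributes +2 016 cm⁴
  hole: d = -4.76 cm → contributes −6.413 cm⁴
Total I = 3 117 cm⁴.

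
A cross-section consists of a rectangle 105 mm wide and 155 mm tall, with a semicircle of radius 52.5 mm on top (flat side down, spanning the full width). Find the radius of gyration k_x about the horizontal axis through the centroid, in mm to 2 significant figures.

Split into non-overlapping primitives; take the origin at the lower-left of the bounding box.
Rectangular body: 105 × 155, A = 16 275 mm², y = 77.5 mm, Ī = 32 583 906 mm⁴.
Semicircular cap: semicircle r = 52.5, A = 4 330 mm², y = 177.3 mm, Ī = 833 814 mm⁴.
Centroid: ȳ = ΣA·y / ΣA = 98.47 mm.
Transfer each piece to the horizontal axis through the centroid using Ī + A·d² with d = y − 98.47:
  rectangular body: d = -20.97 mm → contributes +39 738 339 mm⁴
  semicircular cap: d = 78.82 mm → contributes +27 727 959 mm⁴
Total I = 67 466 298 mm⁴.
Radius of gyration: k = √(I/A) = √(67 466 298 / 20 605) = 57.22 mm.

k_x ≈ 57 mm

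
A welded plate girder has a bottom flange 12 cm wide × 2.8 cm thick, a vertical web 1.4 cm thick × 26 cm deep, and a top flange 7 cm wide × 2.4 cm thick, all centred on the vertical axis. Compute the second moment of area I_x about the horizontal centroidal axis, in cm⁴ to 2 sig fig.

I_x ≈ 1.2 × 10⁴ cm⁴

Break the section into simple shapes (no overlaps), measuring from the bottom-left corner of the bounding box.
Bottom plate: 12 × 2.8, A = 33.6 cm², y = 1.4 cm, Ī = 21.95 cm⁴.
Web plate: 1.4 × 26, A = 36.4 cm², y = 15.8 cm, Ī = 2 051 cm⁴.
Top plate: 7 × 2.4, A = 16.8 cm², y = 30 cm, Ī = 8.064 cm⁴.
Centroid: ȳ = ΣA·y / ΣA = 12.97 cm.
Transfer each piece to the horizontal centroidal axis using Ī + A·d² with d = y − 12.97:
  bottom plate: d = -11.57 cm → contributes +4 523 cm⁴
  web plate: d = 2.826 cm → contributes +2 341 cm⁴
  top plate: d = 17.03 cm → contributes +4 878 cm⁴
Total I = 11 742 cm⁴.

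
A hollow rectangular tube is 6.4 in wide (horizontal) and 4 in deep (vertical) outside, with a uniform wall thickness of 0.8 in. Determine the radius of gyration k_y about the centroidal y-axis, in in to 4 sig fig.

Decompose the section into non-overlapping parts with the origin at the bottom-left of its bounding rectangle.
Outer rectangle: 6.4 × 4, A = 25.6 in², x = 3.2 in, Ī = 87.3813 in⁴.
Inner void (subtracted): 4.8 × 2.4, A = 11.52 in², x = 3.2 in, Ī = 22.1184 in⁴.
By symmetry the centroid is at mid-width, x̄ = 3.2 in.
All pieces are centred on the centroidal y-axis, so I = ΣĪ (holes subtracted) = 65.2629 in⁴.
Radius of gyration: k = √(I/A) = √(65.2629 / 14.08) = 2.15294 in.

k_y ≈ 2.153 in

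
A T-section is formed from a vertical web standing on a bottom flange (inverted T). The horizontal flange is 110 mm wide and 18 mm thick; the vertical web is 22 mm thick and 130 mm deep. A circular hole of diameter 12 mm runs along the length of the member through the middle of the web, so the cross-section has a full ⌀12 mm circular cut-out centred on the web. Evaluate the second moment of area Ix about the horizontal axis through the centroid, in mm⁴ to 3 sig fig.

Treat the section as a set of non-overlapping primitives; coordinates are from the bounding-box lower-left.
Flange: 110 × 18, A = 1 980 mm², y = 9 mm, Ī = 53 460 mm⁴.
Web: 22 × 130, A = 2 860 mm², y = 83 mm, Ī = 4 027 833 mm⁴.
Hole (subtracted): ⌀12, A = 113.1 mm², y = 83 mm, Ī = 1017.9 mm⁴.
Centroid: ȳ = ΣA·y / ΣA = 52.003 mm.
Transfer each piece to the horizontal axis through the centroid using Ī + A·d² with d = y − 52.003:
  flange: d = -43.003 mm → contributes +3 714 984 mm⁴
  web: d = 30.997 mm → contributes +6 775 769 mm⁴
  hole: d = 30.997 mm → contributes −109 684 mm⁴
Total I = 10 381 069 mm⁴.

Ix ≈ 1.04 × 10⁷ mm⁴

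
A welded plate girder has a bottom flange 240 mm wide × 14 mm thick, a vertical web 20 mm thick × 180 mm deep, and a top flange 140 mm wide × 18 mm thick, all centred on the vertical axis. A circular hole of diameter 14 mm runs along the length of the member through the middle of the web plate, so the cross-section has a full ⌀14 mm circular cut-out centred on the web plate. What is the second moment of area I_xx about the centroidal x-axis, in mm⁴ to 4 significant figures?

I_xx ≈ 6.553 × 10⁷ mm⁴

Break the section into simple shapes (no overlaps), measuring from the bottom-left corner of the bounding box.
Bottom plate: 240 × 14, A = 3 360 mm², y = 7 mm, Ī = 54 880 mm⁴.
Web plate: 20 × 180, A = 3 600 mm², y = 104 mm, Ī = 9 720 000 mm⁴.
Top plate: 140 × 18, A = 2 520 mm², y = 203 mm, Ī = 68 040 mm⁴.
Hole (subtracted): ⌀14, A = 153.938 mm², y = 104 mm, Ī = 1885.74 mm⁴.
Centroid: ȳ = ΣA·y / ΣA = 95.8036 mm.
Transfer each piece to the centroidal x-axis using Ī + A·d² with d = y − 95.8036:
  bottom plate: d = -88.8036 mm → contributes +26 552 115 mm⁴
  web plate: d = 8.19639 mm → contributes +9 961 851 mm⁴
  top plate: d = 107.196 mm → contributes +29 025 524 mm⁴
  hole: d = 8.19639 mm → contributes −12227.4 mm⁴
Total I = 65 527 263 mm⁴.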